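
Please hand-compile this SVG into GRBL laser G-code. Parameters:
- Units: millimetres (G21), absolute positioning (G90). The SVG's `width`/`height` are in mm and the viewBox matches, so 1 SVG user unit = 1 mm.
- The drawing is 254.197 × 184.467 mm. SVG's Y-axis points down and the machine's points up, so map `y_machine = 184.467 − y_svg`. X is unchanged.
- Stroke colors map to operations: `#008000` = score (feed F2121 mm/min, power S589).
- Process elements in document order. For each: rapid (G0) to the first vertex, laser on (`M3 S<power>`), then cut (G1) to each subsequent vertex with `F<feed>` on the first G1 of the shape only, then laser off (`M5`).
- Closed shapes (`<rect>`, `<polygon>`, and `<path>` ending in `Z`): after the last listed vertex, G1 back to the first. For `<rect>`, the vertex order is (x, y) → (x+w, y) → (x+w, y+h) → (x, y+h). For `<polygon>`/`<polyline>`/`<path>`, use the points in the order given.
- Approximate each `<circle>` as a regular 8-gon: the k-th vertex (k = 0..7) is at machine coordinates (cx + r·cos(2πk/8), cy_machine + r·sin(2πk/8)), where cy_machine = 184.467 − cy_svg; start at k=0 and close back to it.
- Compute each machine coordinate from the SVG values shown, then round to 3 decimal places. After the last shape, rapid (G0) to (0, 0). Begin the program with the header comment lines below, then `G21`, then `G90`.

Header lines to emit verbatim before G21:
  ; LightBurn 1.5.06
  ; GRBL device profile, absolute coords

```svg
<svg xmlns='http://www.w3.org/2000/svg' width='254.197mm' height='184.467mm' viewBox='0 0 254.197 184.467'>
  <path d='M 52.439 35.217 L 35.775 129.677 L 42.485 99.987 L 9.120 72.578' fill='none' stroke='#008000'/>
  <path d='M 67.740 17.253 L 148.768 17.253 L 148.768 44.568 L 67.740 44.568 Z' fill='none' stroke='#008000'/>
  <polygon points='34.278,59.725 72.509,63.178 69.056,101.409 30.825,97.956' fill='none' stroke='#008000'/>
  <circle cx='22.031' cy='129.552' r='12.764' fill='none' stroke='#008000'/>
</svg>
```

; LightBurn 1.5.06
; GRBL device profile, absolute coords
G21
G90
G0 X52.439 Y149.250
M3 S589
G1 X35.775 Y54.790 F2121
G1 X42.485 Y84.480
G1 X9.120 Y111.889
M5
G0 X67.740 Y167.214
M3 S589
G1 X148.768 Y167.214 F2121
G1 X148.768 Y139.899
G1 X67.740 Y139.899
G1 X67.740 Y167.214
M5
G0 X34.278 Y124.742
M3 S589
G1 X72.509 Y121.289 F2121
G1 X69.056 Y83.058
G1 X30.825 Y86.511
G1 X34.278 Y124.742
M5
G0 X34.795 Y54.915
M3 S589
G1 X31.057 Y63.941 F2121
G1 X22.031 Y67.679
G1 X13.005 Y63.941
G1 X9.267 Y54.915
G1 X13.005 Y45.889
G1 X22.031 Y42.151
G1 X31.057 Y45.889
G1 X34.795 Y54.915
M5
G0 X0.000 Y0.000

viewBox `0 0 254.197 184.467` with mm width/height → 1 unit = 1 mm. Flip: y_m = 184.467 − y_svg.

**Shape 1** — `<path>` open polyline, stroke `#008000` → score (S589, F2121). Machine vertices: (52.439,149.250) → (35.775,54.790) → (42.485,84.480) → (9.120,111.889). Open path.

**Shape 2** — `<path>` rectangle, stroke `#008000` → score (S589, F2121). Machine vertices: (67.740,167.214) → (148.768,167.214) → (148.768,139.899) → (67.740,139.899) → (67.740,167.214). Closed: final G1 returns to the first vertex.

**Shape 3** — `<polygon>` regular polygon, stroke `#008000` → score (S589, F2121). Machine vertices: (34.278,124.742) → (72.509,121.289) → (69.056,83.058) → (30.825,86.511) → (34.278,124.742). Closed: final G1 returns to the first vertex.

**Shape 4** — `<circle>` circle, stroke `#008000` → score (S589, F2121). Machine vertices: (34.795,54.915) → (31.057,63.941) → (22.031,67.679) → (13.005,63.941) → (9.267,54.915) → (13.005,45.889) → (22.031,42.151) → (31.057,45.889) → (34.795,54.915). Closed: final G1 returns to the first vertex.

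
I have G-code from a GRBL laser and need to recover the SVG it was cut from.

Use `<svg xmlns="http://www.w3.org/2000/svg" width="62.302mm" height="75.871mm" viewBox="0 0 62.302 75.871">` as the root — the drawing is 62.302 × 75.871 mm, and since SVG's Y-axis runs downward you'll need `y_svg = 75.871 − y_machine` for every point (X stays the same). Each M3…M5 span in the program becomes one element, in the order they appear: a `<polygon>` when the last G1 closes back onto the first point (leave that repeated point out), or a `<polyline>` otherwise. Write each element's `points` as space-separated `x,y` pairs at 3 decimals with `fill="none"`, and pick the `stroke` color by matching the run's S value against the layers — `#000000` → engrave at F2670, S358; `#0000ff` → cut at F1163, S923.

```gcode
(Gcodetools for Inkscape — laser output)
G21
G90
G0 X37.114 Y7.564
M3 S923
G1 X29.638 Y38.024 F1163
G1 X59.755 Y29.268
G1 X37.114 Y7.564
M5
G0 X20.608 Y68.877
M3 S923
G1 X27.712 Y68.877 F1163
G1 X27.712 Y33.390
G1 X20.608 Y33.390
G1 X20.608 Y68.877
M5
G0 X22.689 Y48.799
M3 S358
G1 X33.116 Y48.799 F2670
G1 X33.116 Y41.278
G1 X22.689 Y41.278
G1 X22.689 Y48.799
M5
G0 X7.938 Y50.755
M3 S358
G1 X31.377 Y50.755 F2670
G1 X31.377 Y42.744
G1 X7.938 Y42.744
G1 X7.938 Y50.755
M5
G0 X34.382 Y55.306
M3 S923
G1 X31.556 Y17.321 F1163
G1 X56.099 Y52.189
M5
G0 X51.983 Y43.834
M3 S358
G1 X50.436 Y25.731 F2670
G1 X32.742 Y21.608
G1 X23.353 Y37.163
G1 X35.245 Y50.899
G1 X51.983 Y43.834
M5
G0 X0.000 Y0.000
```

<svg xmlns="http://www.w3.org/2000/svg" width="62.302mm" height="75.871mm" viewBox="0 0 62.302 75.871">
  <polygon points="37.114,68.307 29.638,37.847 59.755,46.603" fill="none" stroke="#0000ff"/>
  <polygon points="20.608,6.994 27.712,6.994 27.712,42.481 20.608,42.481" fill="none" stroke="#0000ff"/>
  <polygon points="22.689,27.072 33.116,27.072 33.116,34.593 22.689,34.593" fill="none" stroke="#000000"/>
  <polygon points="7.938,25.116 31.377,25.116 31.377,33.127 7.938,33.127" fill="none" stroke="#000000"/>
  <polyline points="34.382,20.565 31.556,58.550 56.099,23.682" fill="none" stroke="#0000ff"/>
  <polygon points="51.983,32.037 50.436,50.140 32.742,54.263 23.353,38.708 35.245,24.972" fill="none" stroke="#000000"/>
</svg>

Machine Y-up, SVG Y-down with viewBox height 75.871, so y_svg = 75.871 − y_machine; X carries over.

Run 1: power S923 maps to stroke `#0000ff` (cut). The run returns to its start, so emit a `<polygon>` with points (Y-flipped): 37.114,68.307 29.638,37.847 59.755,46.603.

Run 2: power S923 maps to stroke `#0000ff` (cut). The run returns to its start, so emit a `<polygon>` with points (Y-flipped): 20.608,6.994 27.712,6.994 27.712,42.481 20.608,42.481.

Run 3: S358 ⇒ engrave layer `#000000`. The run returns to its start, so emit a `<polygon>` with points (Y-flipped): 22.689,27.072 33.116,27.072 33.116,34.593 22.689,34.593.

Run 4: the run's S358 means `#000000` (engrave). The run returns to its start, so emit a `<polygon>` with points (Y-flipped): 7.938,25.116 31.377,25.116 31.377,33.127 7.938,33.127.

Run 5: the run's S923 means `#0000ff` (cut). The run is open, so emit a `<polyline>` with points (Y-flipped): 34.382,20.565 31.556,58.550 56.099,23.682.

Run 6: the run's S358 means `#000000` (engrave). The run returns to its start, so emit a `<polygon>` with points (Y-flipped): 51.983,32.037 50.436,50.140 32.742,54.263 23.353,38.708 35.245,24.972.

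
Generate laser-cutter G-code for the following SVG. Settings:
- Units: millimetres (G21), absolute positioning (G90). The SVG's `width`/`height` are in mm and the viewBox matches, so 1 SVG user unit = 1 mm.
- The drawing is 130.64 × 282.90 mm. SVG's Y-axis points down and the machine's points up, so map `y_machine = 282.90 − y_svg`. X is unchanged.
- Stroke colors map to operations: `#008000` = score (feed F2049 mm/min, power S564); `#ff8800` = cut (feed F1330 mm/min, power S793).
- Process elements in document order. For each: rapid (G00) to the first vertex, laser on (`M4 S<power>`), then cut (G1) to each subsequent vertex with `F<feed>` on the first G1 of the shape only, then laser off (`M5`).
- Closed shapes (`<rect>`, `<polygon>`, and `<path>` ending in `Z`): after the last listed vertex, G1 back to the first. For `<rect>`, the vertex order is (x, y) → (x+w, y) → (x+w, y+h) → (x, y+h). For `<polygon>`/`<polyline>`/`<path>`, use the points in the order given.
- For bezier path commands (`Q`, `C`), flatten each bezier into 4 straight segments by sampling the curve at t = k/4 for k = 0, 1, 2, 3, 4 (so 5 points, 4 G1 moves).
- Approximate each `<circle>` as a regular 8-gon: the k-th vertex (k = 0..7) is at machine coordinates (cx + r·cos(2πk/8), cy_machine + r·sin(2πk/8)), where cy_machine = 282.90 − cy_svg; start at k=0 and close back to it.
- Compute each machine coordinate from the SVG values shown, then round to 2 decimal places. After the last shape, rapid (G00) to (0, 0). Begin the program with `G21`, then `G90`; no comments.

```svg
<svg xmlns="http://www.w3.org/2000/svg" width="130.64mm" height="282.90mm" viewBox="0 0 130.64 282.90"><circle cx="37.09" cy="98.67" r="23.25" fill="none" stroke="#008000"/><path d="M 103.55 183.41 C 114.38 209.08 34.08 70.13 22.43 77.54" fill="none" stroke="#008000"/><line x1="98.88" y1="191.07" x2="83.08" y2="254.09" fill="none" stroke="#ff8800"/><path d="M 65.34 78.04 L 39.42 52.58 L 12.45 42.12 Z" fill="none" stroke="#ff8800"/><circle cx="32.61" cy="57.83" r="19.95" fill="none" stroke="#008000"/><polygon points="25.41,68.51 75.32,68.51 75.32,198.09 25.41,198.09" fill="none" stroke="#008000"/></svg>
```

1 u = 1 mm; y_m = 282.90 − y.

[1] `<circle>` circle, #008000→score S564 F2049: (60.34,184.23) → (53.53,200.67) → (37.09,207.48) → (20.65,200.67) → (13.84,184.23) → (20.65,167.79) → (37.09,160.98) → (53.53,167.79) → (60.34,184.23) (closed)

[2] `<path>` cubic bezier, #008000→score S564 F2049: (103.55,99.49) → (97.08,106.24) → (71.42,145.58) → (41.54,188.33) → (22.43,205.36)

[3] `<line>` line segment, #ff8800→cut S793 F1330: (98.88,91.83) → (83.08,28.81)

[4] `<path>` closed polygon, #ff8800→cut S793 F1330: (65.34,204.86) → (39.42,230.32) → (12.45,240.78) → (65.34,204.86) (closed)

[5] `<circle>` circle, #008000→score S564 F2049: (52.56,225.07) → (46.72,239.18) → (32.61,245.02) → (18.50,239.18) → (12.66,225.07) → (18.50,210.96) → (32.61,205.12) → (46.72,210.96) → (52.56,225.07) (closed)

[6] `<polygon>` rectangle, #008000→score S564 F2049: (25.41,214.39) → (75.32,214.39) → (75.32,84.81) → (25.41,84.81) → (25.41,214.39) (closed)

G21
G90
G00 X60.34 Y184.23
M4 S564
G1 X53.53 Y200.67 F2049
G1 X37.09 Y207.48
G1 X20.65 Y200.67
G1 X13.84 Y184.23
G1 X20.65 Y167.79
G1 X37.09 Y160.98
G1 X53.53 Y167.79
G1 X60.34 Y184.23
M5
G00 X103.55 Y99.49
M4 S564
G1 X97.08 Y106.24 F2049
G1 X71.42 Y145.58
G1 X41.54 Y188.33
G1 X22.43 Y205.36
M5
G00 X98.88 Y91.83
M4 S793
G1 X83.08 Y28.81 F1330
M5
G00 X65.34 Y204.86
M4 S793
G1 X39.42 Y230.32 F1330
G1 X12.45 Y240.78
G1 X65.34 Y204.86
M5
G00 X52.56 Y225.07
M4 S564
G1 X46.72 Y239.18 F2049
G1 X32.61 Y245.02
G1 X18.50 Y239.18
G1 X12.66 Y225.07
G1 X18.50 Y210.96
G1 X32.61 Y205.12
G1 X46.72 Y210.96
G1 X52.56 Y225.07
M5
G00 X25.41 Y214.39
M4 S564
G1 X75.32 Y214.39 F2049
G1 X75.32 Y84.81
G1 X25.41 Y84.81
G1 X25.41 Y214.39
M5
G00 X0.00 Y0.00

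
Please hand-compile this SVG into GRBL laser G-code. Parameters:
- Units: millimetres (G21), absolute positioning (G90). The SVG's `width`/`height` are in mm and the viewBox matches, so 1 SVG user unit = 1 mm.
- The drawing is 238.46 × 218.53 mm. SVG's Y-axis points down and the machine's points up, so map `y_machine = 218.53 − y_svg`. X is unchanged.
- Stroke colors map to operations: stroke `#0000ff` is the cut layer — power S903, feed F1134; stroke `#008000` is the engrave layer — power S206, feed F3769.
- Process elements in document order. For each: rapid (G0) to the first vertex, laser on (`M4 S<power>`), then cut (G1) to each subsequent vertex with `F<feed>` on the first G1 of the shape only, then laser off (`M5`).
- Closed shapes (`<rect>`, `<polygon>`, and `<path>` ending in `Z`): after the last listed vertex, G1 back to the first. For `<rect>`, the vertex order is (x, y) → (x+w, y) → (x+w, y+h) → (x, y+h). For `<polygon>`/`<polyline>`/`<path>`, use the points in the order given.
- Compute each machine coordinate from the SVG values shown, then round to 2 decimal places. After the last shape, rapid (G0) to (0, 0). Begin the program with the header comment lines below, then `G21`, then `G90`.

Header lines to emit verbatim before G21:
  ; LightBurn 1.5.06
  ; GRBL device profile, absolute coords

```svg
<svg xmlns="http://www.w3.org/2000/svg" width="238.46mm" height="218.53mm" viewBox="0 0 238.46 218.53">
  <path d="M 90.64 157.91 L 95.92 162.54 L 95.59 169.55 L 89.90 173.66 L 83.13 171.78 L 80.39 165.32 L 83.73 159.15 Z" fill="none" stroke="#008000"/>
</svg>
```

viewBox `0 0 238.46 218.53` with mm width/height → 1 unit = 1 mm. Flip: y_m = 218.53 − y_svg.

**Shape 1** — `<path>` regular polygon, stroke `#008000` → engrave (S206, F3769). Machine vertices: (90.64,60.62) → (95.92,55.99) → (95.59,48.98) → (89.90,44.87) → (83.13,46.75) → (80.39,53.21) → (83.73,59.38) → (90.64,60.62). Closed: final G1 returns to the first vertex.

; LightBurn 1.5.06
; GRBL device profile, absolute coords
G21
G90
G0 X90.64 Y60.62
M4 S206
G1 X95.92 Y55.99 F3769
G1 X95.59 Y48.98
G1 X89.90 Y44.87
G1 X83.13 Y46.75
G1 X80.39 Y53.21
G1 X83.73 Y59.38
G1 X90.64 Y60.62
M5
G0 X0.00 Y0.00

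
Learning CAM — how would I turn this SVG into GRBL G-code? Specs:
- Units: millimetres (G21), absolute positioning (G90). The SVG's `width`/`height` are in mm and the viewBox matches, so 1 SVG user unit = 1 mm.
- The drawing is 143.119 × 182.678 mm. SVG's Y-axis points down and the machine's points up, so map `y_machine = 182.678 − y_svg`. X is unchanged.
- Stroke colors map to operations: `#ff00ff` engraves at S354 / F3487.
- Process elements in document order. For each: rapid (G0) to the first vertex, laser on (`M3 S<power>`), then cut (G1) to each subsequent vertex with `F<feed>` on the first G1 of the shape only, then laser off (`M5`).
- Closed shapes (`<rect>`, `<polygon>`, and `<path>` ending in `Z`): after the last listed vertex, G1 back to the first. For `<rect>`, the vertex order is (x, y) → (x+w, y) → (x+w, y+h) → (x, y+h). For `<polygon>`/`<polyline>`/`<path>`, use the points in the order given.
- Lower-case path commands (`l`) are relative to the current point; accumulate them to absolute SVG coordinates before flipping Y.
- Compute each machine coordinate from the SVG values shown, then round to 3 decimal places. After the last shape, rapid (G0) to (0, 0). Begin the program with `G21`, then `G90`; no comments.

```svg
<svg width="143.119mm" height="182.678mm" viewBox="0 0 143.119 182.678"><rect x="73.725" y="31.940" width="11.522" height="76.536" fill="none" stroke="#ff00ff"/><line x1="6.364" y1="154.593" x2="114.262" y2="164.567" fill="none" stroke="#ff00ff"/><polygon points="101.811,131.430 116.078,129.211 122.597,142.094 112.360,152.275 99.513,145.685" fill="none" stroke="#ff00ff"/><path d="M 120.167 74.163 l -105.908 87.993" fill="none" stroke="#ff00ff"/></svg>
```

1 u = 1 mm; y_m = 182.678 − y.

[1] `<rect>` rectangle, #ff00ff→engrave S354 F3487: (73.725,150.738) → (85.247,150.738) → (85.247,74.202) → (73.725,74.202) → (73.725,150.738) (closed)

[2] `<line>` line segment, #ff00ff→engrave S354 F3487: (6.364,28.085) → (114.262,18.111)

[3] `<polygon>` regular polygon, #ff00ff→engrave S354 F3487: (101.811,51.248) → (116.078,53.467) → (122.597,40.584) → (112.360,30.403) → (99.513,36.993) → (101.811,51.248) (closed)

[4] `<path>` line segment, #ff00ff→engrave S354 F3487: (120.167,108.515) → (14.259,20.522)

G21
G90
G0 X73.725 Y150.738
M3 S354
G1 X85.247 Y150.738 F3487
G1 X85.247 Y74.202
G1 X73.725 Y74.202
G1 X73.725 Y150.738
M5
G0 X6.364 Y28.085
M3 S354
G1 X114.262 Y18.111 F3487
M5
G0 X101.811 Y51.248
M3 S354
G1 X116.078 Y53.467 F3487
G1 X122.597 Y40.584
G1 X112.360 Y30.403
G1 X99.513 Y36.993
G1 X101.811 Y51.248
M5
G0 X120.167 Y108.515
M3 S354
G1 X14.259 Y20.522 F3487
M5
G0 X0.000 Y0.000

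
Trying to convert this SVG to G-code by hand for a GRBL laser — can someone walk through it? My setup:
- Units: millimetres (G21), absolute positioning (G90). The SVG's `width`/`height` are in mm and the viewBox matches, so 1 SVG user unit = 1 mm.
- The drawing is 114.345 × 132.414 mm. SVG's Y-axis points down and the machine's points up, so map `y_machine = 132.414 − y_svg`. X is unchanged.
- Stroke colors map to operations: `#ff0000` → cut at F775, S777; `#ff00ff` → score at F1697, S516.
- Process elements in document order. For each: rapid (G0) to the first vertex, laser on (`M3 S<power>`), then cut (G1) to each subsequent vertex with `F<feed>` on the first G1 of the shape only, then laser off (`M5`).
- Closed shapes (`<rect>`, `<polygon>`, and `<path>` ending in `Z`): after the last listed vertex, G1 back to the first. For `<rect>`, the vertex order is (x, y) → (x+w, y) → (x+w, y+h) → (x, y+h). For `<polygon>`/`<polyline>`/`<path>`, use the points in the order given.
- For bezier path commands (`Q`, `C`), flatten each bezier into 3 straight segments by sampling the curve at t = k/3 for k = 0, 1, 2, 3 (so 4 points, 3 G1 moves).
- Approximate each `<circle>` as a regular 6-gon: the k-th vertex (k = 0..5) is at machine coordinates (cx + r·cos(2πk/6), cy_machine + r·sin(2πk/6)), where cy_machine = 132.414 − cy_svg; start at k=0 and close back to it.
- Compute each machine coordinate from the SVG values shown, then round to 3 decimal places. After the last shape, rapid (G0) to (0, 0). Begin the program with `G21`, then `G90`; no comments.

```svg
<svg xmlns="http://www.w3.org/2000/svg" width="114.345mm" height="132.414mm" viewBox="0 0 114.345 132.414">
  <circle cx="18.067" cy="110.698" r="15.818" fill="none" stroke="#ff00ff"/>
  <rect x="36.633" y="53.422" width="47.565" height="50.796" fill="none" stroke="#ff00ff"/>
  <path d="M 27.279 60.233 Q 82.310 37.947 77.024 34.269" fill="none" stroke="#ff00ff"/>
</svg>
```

viewBox `0 0 114.345 132.414` with mm width/height → 1 unit = 1 mm. Flip: y_m = 132.414 − y_svg.

**Shape 1** — `<circle>` circle, stroke `#ff00ff` → score (S516, F1697). Machine vertices: (33.885,21.716) → (25.976,35.415) → (10.158,35.415) → (2.249,21.716) → (10.158,8.017) → (25.976,8.017) → (33.885,21.716). Closed: final G1 returns to the first vertex.

**Shape 2** — `<rect>` rectangle, stroke `#ff00ff` → score (S516, F1697). Machine vertices: (36.633,78.992) → (84.198,78.992) → (84.198,28.196) → (36.633,28.196) → (36.633,78.992). Closed: final G1 returns to the first vertex.

**Shape 3** — `<path>` quadratic bezier, stroke `#ff00ff` → score (S516, F1697). Control points (SVG): P0=(27.279,60.233), P1=(82.310,37.947), P2=(77.024,34.269); sampled at t=k/3. Machine vertices: (27.279,72.181) → (57.264,84.971) → (73.846,93.625) → (77.024,98.145). Open path.

G21
G90
G0 X33.885 Y21.716
M3 S516
G1 X25.976 Y35.415 F1697
G1 X10.158 Y35.415
G1 X2.249 Y21.716
G1 X10.158 Y8.017
G1 X25.976 Y8.017
G1 X33.885 Y21.716
M5
G0 X36.633 Y78.992
M3 S516
G1 X84.198 Y78.992 F1697
G1 X84.198 Y28.196
G1 X36.633 Y28.196
G1 X36.633 Y78.992
M5
G0 X27.279 Y72.181
M3 S516
G1 X57.264 Y84.971 F1697
G1 X73.846 Y93.625
G1 X77.024 Y98.145
M5
G0 X0.000 Y0.000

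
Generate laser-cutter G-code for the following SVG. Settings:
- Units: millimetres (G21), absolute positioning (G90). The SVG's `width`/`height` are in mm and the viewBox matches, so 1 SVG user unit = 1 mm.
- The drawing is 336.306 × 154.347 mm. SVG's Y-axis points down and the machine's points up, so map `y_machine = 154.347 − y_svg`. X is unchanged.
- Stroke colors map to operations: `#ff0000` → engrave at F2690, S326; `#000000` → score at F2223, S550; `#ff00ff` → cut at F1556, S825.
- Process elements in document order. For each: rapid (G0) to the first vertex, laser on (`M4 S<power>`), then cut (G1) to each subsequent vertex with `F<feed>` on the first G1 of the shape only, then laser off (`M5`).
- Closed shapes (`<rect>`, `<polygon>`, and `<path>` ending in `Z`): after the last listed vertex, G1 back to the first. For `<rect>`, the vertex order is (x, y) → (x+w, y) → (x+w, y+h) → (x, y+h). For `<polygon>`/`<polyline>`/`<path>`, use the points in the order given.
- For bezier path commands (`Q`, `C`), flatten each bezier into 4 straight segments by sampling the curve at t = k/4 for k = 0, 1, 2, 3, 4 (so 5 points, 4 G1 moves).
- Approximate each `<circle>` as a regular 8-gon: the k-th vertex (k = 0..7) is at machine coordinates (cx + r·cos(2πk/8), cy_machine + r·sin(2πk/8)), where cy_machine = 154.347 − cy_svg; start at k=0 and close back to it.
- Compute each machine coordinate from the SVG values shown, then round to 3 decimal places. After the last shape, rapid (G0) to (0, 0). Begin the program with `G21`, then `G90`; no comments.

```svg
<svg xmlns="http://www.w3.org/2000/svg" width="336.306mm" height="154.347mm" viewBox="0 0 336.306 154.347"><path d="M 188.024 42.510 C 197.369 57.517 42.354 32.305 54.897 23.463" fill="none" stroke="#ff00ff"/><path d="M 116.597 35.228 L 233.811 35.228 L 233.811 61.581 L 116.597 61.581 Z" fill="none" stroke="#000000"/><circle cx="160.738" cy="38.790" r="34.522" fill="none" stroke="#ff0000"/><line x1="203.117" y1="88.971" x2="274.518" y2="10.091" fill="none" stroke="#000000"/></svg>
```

1 u = 1 mm; y_m = 154.347 − y.

[1] `<path>` cubic bezier, #ff00ff→cut S825 F1556: (188.024,111.837) → (169.401,107.239) → (120.261,112.417) → (71.721,122.067) → (54.897,130.884)

[2] `<path>` rectangle, #000000→score S550 F2223: (116.597,119.119) → (233.811,119.119) → (233.811,92.766) → (116.597,92.766) → (116.597,119.119) (closed)

[3] `<circle>` circle, #ff0000→engrave S326 F2690: (195.260,115.557) → (185.149,139.968) → (160.738,150.079) → (136.327,139.968) → (126.216,115.557) → (136.327,91.146) → (160.738,81.035) → (185.149,91.146) → (195.260,115.557) (closed)

[4] `<line>` line segment, #000000→score S550 F2223: (203.117,65.376) → (274.518,144.256)

G21
G90
G0 X188.024 Y111.837
M4 S825
G1 X169.401 Y107.239 F1556
G1 X120.261 Y112.417
G1 X71.721 Y122.067
G1 X54.897 Y130.884
M5
G0 X116.597 Y119.119
M4 S550
G1 X233.811 Y119.119 F2223
G1 X233.811 Y92.766
G1 X116.597 Y92.766
G1 X116.597 Y119.119
M5
G0 X195.260 Y115.557
M4 S326
G1 X185.149 Y139.968 F2690
G1 X160.738 Y150.079
G1 X136.327 Y139.968
G1 X126.216 Y115.557
G1 X136.327 Y91.146
G1 X160.738 Y81.035
G1 X185.149 Y91.146
G1 X195.260 Y115.557
M5
G0 X203.117 Y65.376
M4 S550
G1 X274.518 Y144.256 F2223
M5
G0 X0.000 Y0.000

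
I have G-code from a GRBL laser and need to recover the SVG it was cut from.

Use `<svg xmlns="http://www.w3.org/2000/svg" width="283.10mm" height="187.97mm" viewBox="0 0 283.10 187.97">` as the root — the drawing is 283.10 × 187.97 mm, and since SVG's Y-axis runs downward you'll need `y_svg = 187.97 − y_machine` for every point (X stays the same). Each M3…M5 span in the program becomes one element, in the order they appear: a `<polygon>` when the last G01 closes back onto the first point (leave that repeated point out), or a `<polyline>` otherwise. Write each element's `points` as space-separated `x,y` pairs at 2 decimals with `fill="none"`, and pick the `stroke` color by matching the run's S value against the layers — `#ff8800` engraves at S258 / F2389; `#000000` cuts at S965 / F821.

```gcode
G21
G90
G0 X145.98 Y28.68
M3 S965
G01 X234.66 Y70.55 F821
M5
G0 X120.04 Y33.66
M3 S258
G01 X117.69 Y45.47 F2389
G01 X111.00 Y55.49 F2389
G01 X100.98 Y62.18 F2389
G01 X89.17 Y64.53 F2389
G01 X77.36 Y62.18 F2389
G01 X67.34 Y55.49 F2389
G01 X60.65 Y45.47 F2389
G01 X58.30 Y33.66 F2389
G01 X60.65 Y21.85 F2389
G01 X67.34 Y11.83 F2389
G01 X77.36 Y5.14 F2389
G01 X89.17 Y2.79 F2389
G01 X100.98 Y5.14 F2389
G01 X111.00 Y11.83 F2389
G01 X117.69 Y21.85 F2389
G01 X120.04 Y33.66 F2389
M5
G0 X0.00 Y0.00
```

<svg xmlns="http://www.w3.org/2000/svg" width="283.10mm" height="187.97mm" viewBox="0 0 283.10 187.97">
  <polyline points="145.98,159.29 234.66,117.42" fill="none" stroke="#000000"/>
  <polygon points="120.04,154.31 117.69,142.50 111.00,132.48 100.98,125.79 89.17,123.44 77.36,125.79 67.34,132.48 60.65,142.50 58.30,154.31 60.65,166.12 67.34,176.14 77.36,182.83 89.17,185.18 100.98,182.83 111.00,176.14 117.69,166.12" fill="none" stroke="#ff8800"/>
</svg>

y_svg = 187.97 − y_m.

[1] S965→`#000000` (cut); open run; points: 145.98,159.29 234.66,117.42

[2] S258→`#ff8800` (engrave); closed run; points: 120.04,154.31 117.69,142.50 111.00,132.48 100.98,125.79 89.17,123.44 77.36,125.79 67.34,132.48 60.65,142.50 58.30,154.31 60.65,166.12 67.34,176.14 77.36,182.83 89.17,185.18 100.98,182.83 111.00,176.14 117.69,166.12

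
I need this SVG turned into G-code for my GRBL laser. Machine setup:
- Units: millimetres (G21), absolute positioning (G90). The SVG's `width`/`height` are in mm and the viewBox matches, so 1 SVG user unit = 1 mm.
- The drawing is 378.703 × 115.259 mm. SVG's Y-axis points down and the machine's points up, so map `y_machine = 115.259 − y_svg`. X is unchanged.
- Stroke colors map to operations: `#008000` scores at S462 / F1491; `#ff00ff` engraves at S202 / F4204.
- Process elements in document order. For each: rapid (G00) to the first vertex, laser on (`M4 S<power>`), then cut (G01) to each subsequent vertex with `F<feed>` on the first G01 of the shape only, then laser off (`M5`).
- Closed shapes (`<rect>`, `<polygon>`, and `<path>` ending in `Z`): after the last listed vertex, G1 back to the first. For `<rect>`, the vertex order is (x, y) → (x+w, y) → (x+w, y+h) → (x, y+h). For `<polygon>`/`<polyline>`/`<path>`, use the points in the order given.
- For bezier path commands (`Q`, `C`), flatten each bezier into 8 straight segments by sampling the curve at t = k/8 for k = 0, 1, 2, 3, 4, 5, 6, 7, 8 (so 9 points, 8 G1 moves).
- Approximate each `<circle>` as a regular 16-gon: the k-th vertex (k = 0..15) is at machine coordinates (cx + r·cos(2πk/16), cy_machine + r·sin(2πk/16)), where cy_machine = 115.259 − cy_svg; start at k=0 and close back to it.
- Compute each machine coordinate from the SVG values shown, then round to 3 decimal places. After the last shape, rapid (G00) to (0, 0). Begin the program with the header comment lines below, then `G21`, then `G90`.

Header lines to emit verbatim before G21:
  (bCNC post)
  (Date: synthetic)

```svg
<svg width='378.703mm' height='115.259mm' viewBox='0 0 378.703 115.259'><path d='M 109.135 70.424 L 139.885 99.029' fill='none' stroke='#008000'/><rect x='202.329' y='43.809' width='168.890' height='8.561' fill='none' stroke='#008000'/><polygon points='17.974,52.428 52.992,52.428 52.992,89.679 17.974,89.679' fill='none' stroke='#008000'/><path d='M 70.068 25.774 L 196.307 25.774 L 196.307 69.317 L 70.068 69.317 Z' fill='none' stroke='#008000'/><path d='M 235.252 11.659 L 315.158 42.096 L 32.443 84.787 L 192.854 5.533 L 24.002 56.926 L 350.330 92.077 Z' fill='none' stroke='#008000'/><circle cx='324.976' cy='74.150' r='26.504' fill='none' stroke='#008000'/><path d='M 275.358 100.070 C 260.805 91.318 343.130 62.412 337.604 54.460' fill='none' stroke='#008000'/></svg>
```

1 u = 1 mm; y_m = 115.259 − y.

[1] `<path>` line segment, #008000→score S462 F1491: (109.135,44.835) → (139.885,16.230)

[2] `<rect>` rectangle, #008000→score S462 F1491: (202.329,71.450) → (371.219,71.450) → (371.219,62.889) → (202.329,62.889) → (202.329,71.450) (closed)

[3] `<polygon>` rectangle, #008000→score S462 F1491: (17.974,62.831) → (52.992,62.831) → (52.992,25.580) → (17.974,25.580) → (17.974,62.831) (closed)

[4] `<path>` rectangle, #008000→score S462 F1491: (70.068,89.485) → (196.307,89.485) → (196.307,45.942) → (70.068,45.942) → (70.068,89.485) (closed)

[5] `<path>` closed polygon, #008000→score S462 F1491: (235.252,103.600) → (315.158,73.163) → (32.443,30.472) → (192.854,109.726) → (24.002,58.333) → (350.330,23.182) → (235.252,103.600) (closed)

[6] `<circle>` circle, #008000→score S462 F1491: (351.480,41.109) → (349.463,51.252) → (343.717,59.850) → (335.119,65.596) → (324.976,67.613) → (314.833,65.596) → (306.235,59.850) → (300.489,51.252) → (298.472,41.109) → (300.489,30.966) → (306.235,22.368) → (314.833,16.622) → (324.976,14.605) → (335.119,16.622) → (343.717,22.368) → (349.463,30.966) → (351.480,41.109) (closed)

[7] `<path>` cubic bezier, #008000→score S462 F1491: (275.358,15.189) → (274.081,19.335) → (279.721,24.890) → (290.115,31.370) → (303.096,38.294) → (316.500,45.181) → (328.163,51.548) → (335.919,56.915) → (337.604,60.799)

(bCNC post)
(Date: synthetic)
G21
G90
G00 X109.135 Y44.835
M4 S462
G01 X139.885 Y16.230 F1491
M5
G00 X202.329 Y71.450
M4 S462
G01 X371.219 Y71.450 F1491
G01 X371.219 Y62.889
G01 X202.329 Y62.889
G01 X202.329 Y71.450
M5
G00 X17.974 Y62.831
M4 S462
G01 X52.992 Y62.831 F1491
G01 X52.992 Y25.580
G01 X17.974 Y25.580
G01 X17.974 Y62.831
M5
G00 X70.068 Y89.485
M4 S462
G01 X196.307 Y89.485 F1491
G01 X196.307 Y45.942
G01 X70.068 Y45.942
G01 X70.068 Y89.485
M5
G00 X235.252 Y103.600
M4 S462
G01 X315.158 Y73.163 F1491
G01 X32.443 Y30.472
G01 X192.854 Y109.726
G01 X24.002 Y58.333
G01 X350.330 Y23.182
G01 X235.252 Y103.600
M5
G00 X351.480 Y41.109
M4 S462
G01 X349.463 Y51.252 F1491
G01 X343.717 Y59.850
G01 X335.119 Y65.596
G01 X324.976 Y67.613
G01 X314.833 Y65.596
G01 X306.235 Y59.850
G01 X300.489 Y51.252
G01 X298.472 Y41.109
G01 X300.489 Y30.966
G01 X306.235 Y22.368
G01 X314.833 Y16.622
G01 X324.976 Y14.605
G01 X335.119 Y16.622
G01 X343.717 Y22.368
G01 X349.463 Y30.966
G01 X351.480 Y41.109
M5
G00 X275.358 Y15.189
M4 S462
G01 X274.081 Y19.335 F1491
G01 X279.721 Y24.890
G01 X290.115 Y31.370
G01 X303.096 Y38.294
G01 X316.500 Y45.181
G01 X328.163 Y51.548
G01 X335.919 Y56.915
G01 X337.604 Y60.799
M5
G00 X0.000 Y0.000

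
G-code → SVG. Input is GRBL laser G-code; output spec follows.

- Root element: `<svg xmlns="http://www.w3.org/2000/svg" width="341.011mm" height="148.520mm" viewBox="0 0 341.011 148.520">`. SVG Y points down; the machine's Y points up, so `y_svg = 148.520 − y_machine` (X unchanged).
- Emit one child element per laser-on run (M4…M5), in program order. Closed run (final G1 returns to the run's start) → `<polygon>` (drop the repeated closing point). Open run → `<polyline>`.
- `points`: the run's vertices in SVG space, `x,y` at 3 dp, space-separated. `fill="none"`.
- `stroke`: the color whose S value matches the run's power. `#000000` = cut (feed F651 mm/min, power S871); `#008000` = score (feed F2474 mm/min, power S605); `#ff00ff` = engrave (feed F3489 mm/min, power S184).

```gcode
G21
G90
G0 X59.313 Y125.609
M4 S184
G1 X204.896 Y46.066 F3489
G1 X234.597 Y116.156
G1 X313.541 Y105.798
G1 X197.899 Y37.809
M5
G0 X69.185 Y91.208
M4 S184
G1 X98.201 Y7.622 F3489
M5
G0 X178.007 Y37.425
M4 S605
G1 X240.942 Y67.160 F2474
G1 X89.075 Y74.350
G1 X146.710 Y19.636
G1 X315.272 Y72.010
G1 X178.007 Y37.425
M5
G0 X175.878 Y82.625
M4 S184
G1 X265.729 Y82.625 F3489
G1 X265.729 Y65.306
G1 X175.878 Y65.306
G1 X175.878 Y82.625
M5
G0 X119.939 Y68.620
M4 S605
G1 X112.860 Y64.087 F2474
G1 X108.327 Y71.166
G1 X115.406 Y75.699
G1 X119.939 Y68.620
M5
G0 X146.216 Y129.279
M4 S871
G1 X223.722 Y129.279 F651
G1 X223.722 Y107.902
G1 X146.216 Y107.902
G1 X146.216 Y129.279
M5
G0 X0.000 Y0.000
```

Each laser-on run becomes one SVG element. Flip Y back into SVG space with y_svg = 148.520 − y_machine.

Run 1: S184 ⇒ engrave layer `#ff00ff`. The run is open, so emit a `<polyline>` with points (Y-flipped): 59.313,22.911 204.896,102.454 234.597,32.364 313.541,42.722 197.899,110.711.

Run 2: S184 ⇒ engrave layer `#ff00ff`. The run is open, so emit a `<polyline>` with points (Y-flipped): 69.185,57.312 98.201,140.898.

Run 3: the run's S605 means `#008000` (score). The run returns to its start, so emit a `<polygon>` with points (Y-flipped): 178.007,111.095 240.942,81.360 89.075,74.170 146.710,128.884 315.272,76.510.

Run 4: power S184 maps to stroke `#ff00ff` (engrave). The run returns to its start, so emit a `<polygon>` with points (Y-flipped): 175.878,65.895 265.729,65.895 265.729,83.214 175.878,83.214.

Run 5: power S605 maps to stroke `#008000` (score). The run returns to its start, so emit a `<polygon>` with points (Y-flipped): 119.939,79.900 112.860,84.433 108.327,77.354 115.406,72.821.

Run 6: power S871 maps to stroke `#000000` (cut). The run returns to its start, so emit a `<polygon>` with points (Y-flipped): 146.216,19.241 223.722,19.241 223.722,40.618 146.216,40.618.

<svg xmlns="http://www.w3.org/2000/svg" width="341.011mm" height="148.520mm" viewBox="0 0 341.011 148.520">
  <polyline points="59.313,22.911 204.896,102.454 234.597,32.364 313.541,42.722 197.899,110.711" fill="none" stroke="#ff00ff"/>
  <polyline points="69.185,57.312 98.201,140.898" fill="none" stroke="#ff00ff"/>
  <polygon points="178.007,111.095 240.942,81.360 89.075,74.170 146.710,128.884 315.272,76.510" fill="none" stroke="#008000"/>
  <polygon points="175.878,65.895 265.729,65.895 265.729,83.214 175.878,83.214" fill="none" stroke="#ff00ff"/>
  <polygon points="119.939,79.900 112.860,84.433 108.327,77.354 115.406,72.821" fill="none" stroke="#008000"/>
  <polygon points="146.216,19.241 223.722,19.241 223.722,40.618 146.216,40.618" fill="none" stroke="#000000"/>
</svg>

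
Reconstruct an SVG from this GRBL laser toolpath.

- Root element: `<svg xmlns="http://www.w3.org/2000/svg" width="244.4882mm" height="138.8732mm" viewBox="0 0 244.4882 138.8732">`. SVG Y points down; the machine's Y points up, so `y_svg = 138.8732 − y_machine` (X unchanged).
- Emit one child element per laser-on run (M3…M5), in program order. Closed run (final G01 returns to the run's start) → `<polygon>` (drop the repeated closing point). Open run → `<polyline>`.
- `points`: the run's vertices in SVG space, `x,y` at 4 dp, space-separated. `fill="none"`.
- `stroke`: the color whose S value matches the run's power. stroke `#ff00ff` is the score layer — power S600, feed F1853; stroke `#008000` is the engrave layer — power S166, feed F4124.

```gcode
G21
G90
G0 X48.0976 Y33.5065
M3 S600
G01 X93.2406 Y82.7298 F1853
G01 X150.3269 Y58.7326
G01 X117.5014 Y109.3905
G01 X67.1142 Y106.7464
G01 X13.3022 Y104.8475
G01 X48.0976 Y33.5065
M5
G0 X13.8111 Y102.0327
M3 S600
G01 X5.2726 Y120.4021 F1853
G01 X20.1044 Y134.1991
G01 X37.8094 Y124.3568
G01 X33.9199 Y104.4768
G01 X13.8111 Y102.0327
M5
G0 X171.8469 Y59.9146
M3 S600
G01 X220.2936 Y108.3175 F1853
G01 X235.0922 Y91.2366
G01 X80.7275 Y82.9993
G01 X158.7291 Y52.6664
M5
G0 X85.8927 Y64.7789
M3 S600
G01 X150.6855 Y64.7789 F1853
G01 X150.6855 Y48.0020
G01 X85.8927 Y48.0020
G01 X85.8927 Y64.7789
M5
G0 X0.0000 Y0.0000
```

y_svg = 138.8732 − y_m. Every run uses S600, so all elements get stroke `#ff00ff` (score).

[1] closed run; points: 48.0976,105.3667 93.2406,56.1434 150.3269,80.1406 117.5014,29.4827 67.1142,32.1268 13.3022,34.0257

[2] closed run; points: 13.8111,36.8405 5.2726,18.4711 20.1044,4.6741 37.8094,14.5164 33.9199,34.3964

[3] open run; points: 171.8469,78.9586 220.2936,30.5557 235.0922,47.6366 80.7275,55.8739 158.7291,86.2068

[4] closed run; points: 85.8927,74.0943 150.6855,74.0943 150.6855,90.8712 85.8927,90.8712

<svg xmlns="http://www.w3.org/2000/svg" width="244.4882mm" height="138.8732mm" viewBox="0 0 244.4882 138.8732">
  <polygon points="48.0976,105.3667 93.2406,56.1434 150.3269,80.1406 117.5014,29.4827 67.1142,32.1268 13.3022,34.0257" fill="none" stroke="#ff00ff"/>
  <polygon points="13.8111,36.8405 5.2726,18.4711 20.1044,4.6741 37.8094,14.5164 33.9199,34.3964" fill="none" stroke="#ff00ff"/>
  <polyline points="171.8469,78.9586 220.2936,30.5557 235.0922,47.6366 80.7275,55.8739 158.7291,86.2068" fill="none" stroke="#ff00ff"/>
  <polygon points="85.8927,74.0943 150.6855,74.0943 150.6855,90.8712 85.8927,90.8712" fill="none" stroke="#ff00ff"/>
</svg>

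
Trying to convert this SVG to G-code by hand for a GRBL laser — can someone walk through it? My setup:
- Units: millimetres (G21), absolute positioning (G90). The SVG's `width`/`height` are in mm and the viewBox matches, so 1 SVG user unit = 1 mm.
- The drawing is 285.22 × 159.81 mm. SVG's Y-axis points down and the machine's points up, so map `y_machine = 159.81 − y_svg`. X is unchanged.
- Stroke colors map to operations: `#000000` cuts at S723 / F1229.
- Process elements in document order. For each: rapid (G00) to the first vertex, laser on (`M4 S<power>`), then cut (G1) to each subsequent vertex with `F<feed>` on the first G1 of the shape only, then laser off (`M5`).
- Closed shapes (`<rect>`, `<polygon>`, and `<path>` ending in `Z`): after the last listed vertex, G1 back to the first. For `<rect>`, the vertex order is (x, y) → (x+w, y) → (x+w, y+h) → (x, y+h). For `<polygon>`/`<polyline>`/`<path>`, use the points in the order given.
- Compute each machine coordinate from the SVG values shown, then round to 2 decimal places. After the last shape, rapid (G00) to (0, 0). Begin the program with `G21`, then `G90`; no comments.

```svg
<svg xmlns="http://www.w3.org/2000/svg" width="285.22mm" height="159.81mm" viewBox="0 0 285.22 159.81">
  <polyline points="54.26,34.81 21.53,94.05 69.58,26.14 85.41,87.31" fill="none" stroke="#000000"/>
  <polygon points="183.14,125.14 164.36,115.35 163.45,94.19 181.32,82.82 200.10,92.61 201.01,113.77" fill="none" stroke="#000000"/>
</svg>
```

G21
G90
G00 X54.26 Y125.00
M4 S723
G1 X21.53 Y65.76 F1229
G1 X69.58 Y133.67
G1 X85.41 Y72.50
M5
G00 X183.14 Y34.67
M4 S723
G1 X164.36 Y44.46 F1229
G1 X163.45 Y65.62
G1 X181.32 Y76.99
G1 X200.10 Y67.20
G1 X201.01 Y46.04
G1 X183.14 Y34.67
M5
G00 X0.00 Y0.00

viewBox `0 0 285.22 159.81` with mm width/height → 1 unit = 1 mm. Flip: y_m = 159.81 − y_svg.

**Shape 1** — `<polyline>` open polyline, stroke `#000000` → cut (S723, F1229). Machine vertices: (54.26,125.00) → (21.53,65.76) → (69.58,133.67) → (85.41,72.50). Open path.

**Shape 2** — `<polygon>` regular polygon, stroke `#000000` → cut (S723, F1229). Machine vertices: (183.14,34.67) → (164.36,44.46) → (163.45,65.62) → (181.32,76.99) → (200.10,67.20) → (201.01,46.04) → (183.14,34.67). Closed: final G1 returns to the first vertex.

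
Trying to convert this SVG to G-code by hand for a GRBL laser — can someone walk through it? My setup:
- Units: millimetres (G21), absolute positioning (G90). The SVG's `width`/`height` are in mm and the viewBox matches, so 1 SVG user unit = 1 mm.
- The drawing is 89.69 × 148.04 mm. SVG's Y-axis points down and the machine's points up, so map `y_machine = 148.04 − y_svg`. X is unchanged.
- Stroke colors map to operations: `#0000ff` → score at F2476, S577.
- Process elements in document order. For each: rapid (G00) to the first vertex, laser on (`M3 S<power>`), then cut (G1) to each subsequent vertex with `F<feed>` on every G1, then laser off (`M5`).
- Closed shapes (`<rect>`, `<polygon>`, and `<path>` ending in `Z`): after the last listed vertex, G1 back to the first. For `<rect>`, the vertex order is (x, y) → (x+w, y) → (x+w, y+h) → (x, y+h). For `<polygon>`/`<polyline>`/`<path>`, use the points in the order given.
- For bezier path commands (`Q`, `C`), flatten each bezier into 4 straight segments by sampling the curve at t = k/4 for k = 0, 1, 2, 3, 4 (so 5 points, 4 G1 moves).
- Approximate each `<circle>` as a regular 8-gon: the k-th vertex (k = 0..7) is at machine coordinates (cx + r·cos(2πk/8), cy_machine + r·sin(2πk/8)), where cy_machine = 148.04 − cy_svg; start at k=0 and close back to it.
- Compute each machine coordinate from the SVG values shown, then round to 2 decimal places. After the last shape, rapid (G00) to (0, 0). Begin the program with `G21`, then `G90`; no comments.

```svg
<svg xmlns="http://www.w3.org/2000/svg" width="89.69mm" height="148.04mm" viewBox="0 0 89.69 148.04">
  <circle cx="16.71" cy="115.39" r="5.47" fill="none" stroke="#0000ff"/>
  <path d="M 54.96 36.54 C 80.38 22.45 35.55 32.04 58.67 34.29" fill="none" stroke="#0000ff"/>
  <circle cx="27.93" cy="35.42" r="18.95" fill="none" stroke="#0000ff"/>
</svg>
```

viewBox `0 0 89.69 148.04` with mm width/height → 1 unit = 1 mm. Flip: y_m = 148.04 − y_svg.

**Shape 1** — `<circle>` circle, stroke `#0000ff` → score (S577, F2476). Machine vertices: (22.18,32.65) → (20.58,36.52) → (16.71,38.12) → (12.84,36.52) → (11.24,32.65) → (12.84,28.78) → (16.71,27.18) → (20.58,28.78) → (22.18,32.65). Closed: final G1 returns to the first vertex.

**Shape 2** — `<path>` cubic bezier, stroke `#0000ff` → score (S577, F2476). Control points (SVG): P0=(54.96,36.54), P1=(80.38,22.45), P2=(35.55,32.04), P3=(58.67,34.29); sampled at t=k/4. Machine vertices: (54.96,111.50) → (63.01,118.11) → (57.68,118.75) → (51.91,116.33) → (58.67,113.75). Open path.

**Shape 3** — `<circle>` circle, stroke `#0000ff` → score (S577, F2476). Machine vertices: (46.88,112.62) → (41.33,126.02) → (27.93,131.57) → (14.53,126.02) → (8.98,112.62) → (14.53,99.22) → (27.93,93.67) → (41.33,99.22) → (46.88,112.62). Closed: final G1 returns to the first vertex.

G21
G90
G00 X22.18 Y32.65
M3 S577
G1 X20.58 Y36.52 F2476
G1 X16.71 Y38.12 F2476
G1 X12.84 Y36.52 F2476
G1 X11.24 Y32.65 F2476
G1 X12.84 Y28.78 F2476
G1 X16.71 Y27.18 F2476
G1 X20.58 Y28.78 F2476
G1 X22.18 Y32.65 F2476
M5
G00 X54.96 Y111.50
M3 S577
G1 X63.01 Y118.11 F2476
G1 X57.68 Y118.75 F2476
G1 X51.91 Y116.33 F2476
G1 X58.67 Y113.75 F2476
M5
G00 X46.88 Y112.62
M3 S577
G1 X41.33 Y126.02 F2476
G1 X27.93 Y131.57 F2476
G1 X14.53 Y126.02 F2476
G1 X8.98 Y112.62 F2476
G1 X14.53 Y99.22 F2476
G1 X27.93 Y93.67 F2476
G1 X41.33 Y99.22 F2476
G1 X46.88 Y112.62 F2476
M5
G00 X0.00 Y0.00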